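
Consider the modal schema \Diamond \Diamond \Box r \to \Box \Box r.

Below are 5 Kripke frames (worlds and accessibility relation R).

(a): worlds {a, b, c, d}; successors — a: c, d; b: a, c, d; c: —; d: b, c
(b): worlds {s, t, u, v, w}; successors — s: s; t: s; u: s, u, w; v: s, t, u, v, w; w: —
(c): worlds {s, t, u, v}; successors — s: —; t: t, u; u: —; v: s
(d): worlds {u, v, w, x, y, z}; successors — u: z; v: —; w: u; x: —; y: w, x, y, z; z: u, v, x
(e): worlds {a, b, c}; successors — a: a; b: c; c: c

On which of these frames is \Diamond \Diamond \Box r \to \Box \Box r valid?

(e)

Frame correspondent (Sahlqvist): \forall x \forall y \forall z ((x R^2 y \wedge x R^2 z) \to \exists w (yRw \wedge z = w)) — i.e. a generalized confluence (Geach) condition.
(a): fails — aR²b, aR²b but no w with bRw and b=w.
(b): fails — uR²s, uR²u but no w* with sRw* and u=w*.
(c): fails — tR²u, tR²t but no w with uRw and t=w.
(d): fails — uR²u, uR²u but no t with uRt and u=t.
(e): holds.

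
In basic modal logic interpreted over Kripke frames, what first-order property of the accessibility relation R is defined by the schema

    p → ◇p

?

reflexivity: ∀x Rxx

This is frame-equivalent to □p → p (substitute ¬p for p and contrapose).
Suppose □p→p is valid. At any x set V(p)={w : Rxw}. Then □p holds at x, so p holds at x, i.e. Rxx.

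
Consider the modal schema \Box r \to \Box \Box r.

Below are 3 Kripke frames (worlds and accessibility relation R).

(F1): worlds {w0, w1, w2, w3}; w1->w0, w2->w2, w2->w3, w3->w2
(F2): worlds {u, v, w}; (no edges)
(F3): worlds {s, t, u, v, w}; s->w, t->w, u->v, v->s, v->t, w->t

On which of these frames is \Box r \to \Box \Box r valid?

(F2)

The schema corresponds to transitivity: \forall x \forall y \forall z (Rxy \wedge Ryz \to Rxz).
(F1): fails — Rw3w2 and Rw2w3 but not Rw3w3.
(F2): holds.
(F3): fails — Ruv and Rvt but not Rut.
Valid on: (F2).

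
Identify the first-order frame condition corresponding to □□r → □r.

Suppose □□r→□r is valid. Take Rxy and set V(r)={w : xR²w}. Then □□r at x, so □r at x, so r at y, i.e. ∃z(Rxz∧Rzy).

Density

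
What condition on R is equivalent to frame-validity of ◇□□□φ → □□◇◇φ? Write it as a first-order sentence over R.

This is a Sahlqvist (Geach-type) schema ◇^1□^3φ → □^2◇^2φ.
First-order correspondent: ∀x ∀y ∀z ((xRy ∧ xR²z) → ∃w (yR³w ∧ zR²w)).

∀x ∀y ∀z ((xRy ∧ xR²z) → ∃w (yR³w ∧ zR²w))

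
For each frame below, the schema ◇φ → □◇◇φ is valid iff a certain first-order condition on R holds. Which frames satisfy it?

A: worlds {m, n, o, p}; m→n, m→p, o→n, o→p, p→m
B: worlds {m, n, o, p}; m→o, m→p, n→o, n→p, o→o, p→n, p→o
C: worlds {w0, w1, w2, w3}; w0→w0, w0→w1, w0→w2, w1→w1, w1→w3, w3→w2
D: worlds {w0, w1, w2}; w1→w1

This is the axiom for a generalized confluence (Geach) condition; its first-order frame correspondent is ∀x ∀y ∀z ((xRy ∧ xRz) → ∃w (y = w ∧ zR²w)).
A: fails — mRn, mRn but no w with n=w and nR²w.
B: fails — mRp, mRo but no w with p=w and oR²w.
C: fails — w0Rw0, w0Rw1 but no w with w0=w and w1R²w.
D: ✓.

D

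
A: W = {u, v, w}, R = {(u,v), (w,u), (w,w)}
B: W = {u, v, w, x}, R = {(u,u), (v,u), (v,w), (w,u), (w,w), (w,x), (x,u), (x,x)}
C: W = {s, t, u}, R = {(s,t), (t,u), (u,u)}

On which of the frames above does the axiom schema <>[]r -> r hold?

none

This is the axiom for symmetry; its first-order frame correspondent is forall x forall y (Rxy -> Ryx).
A: fails — Ruv but not Rvu.
B: fails — Rwu but not Ruw.
C: fails — Rtu but not Rut.
Valid on no frame.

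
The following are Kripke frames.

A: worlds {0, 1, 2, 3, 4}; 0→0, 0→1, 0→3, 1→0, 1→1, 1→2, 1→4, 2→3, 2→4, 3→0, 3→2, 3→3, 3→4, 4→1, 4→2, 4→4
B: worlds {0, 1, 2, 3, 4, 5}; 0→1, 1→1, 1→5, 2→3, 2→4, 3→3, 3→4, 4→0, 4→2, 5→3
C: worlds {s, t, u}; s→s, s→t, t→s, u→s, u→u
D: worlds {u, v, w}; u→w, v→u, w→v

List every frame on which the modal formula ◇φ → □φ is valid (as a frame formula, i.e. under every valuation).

D

This is the axiom for partial functionality; its first-order frame correspondent is ∀x ∀y ∀z (Rxy ∧ Rxz → y = z).
A: fails — 0 sees both 0 and 1.
B: fails — 1 sees both 1 and 5.
C: fails — s sees both s and t.
D: satisfies the condition.
Valid on: D.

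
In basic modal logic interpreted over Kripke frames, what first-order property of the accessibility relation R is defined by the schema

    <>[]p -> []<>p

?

Suppose ◇□p→□◇p is valid. Take Rxy, Rxz and set V(p)={w : Ryw}. Then □p at y so ◇□p at x, so □◇p at x, so ◇p at z, giving w with Rzw and Ryw.

convergence: forall x forall y forall z (Rxy & Rxz -> exists w (Ryw & Rzw))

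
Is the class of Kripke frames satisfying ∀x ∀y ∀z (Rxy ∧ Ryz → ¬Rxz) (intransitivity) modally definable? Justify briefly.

No

Modal frame validity is preserved under surjective bounded morphisms.
The 3-cycle (worlds 0,1,2 with 0→1→2→0) is intransitive. Mapping every world to a single reflexive point • is a surjective bounded morphism; the reflexive point is not intransitive (R••∧R•• but R••).
So the class is not modally definable.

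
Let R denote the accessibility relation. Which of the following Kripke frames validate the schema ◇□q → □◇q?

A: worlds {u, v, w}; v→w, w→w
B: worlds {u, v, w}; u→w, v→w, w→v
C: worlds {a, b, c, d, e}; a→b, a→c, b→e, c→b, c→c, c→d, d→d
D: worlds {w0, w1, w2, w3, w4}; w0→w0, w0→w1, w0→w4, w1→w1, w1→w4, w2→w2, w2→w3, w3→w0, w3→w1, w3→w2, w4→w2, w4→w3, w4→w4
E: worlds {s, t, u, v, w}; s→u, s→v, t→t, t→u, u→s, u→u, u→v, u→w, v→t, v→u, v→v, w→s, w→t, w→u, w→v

The schema corresponds to convergence: ∀x ∀y ∀z (Rxy ∧ Rxz → ∃w (Ryw ∧ Rzw)).
A: condition met.
B: condition met.
C: fails — Rab and Rac but b and c have no common successor.
D: fails — Rw3w1 and Rw3w2 but w1 and w2 have no common successor.
E: condition met.

A, B, E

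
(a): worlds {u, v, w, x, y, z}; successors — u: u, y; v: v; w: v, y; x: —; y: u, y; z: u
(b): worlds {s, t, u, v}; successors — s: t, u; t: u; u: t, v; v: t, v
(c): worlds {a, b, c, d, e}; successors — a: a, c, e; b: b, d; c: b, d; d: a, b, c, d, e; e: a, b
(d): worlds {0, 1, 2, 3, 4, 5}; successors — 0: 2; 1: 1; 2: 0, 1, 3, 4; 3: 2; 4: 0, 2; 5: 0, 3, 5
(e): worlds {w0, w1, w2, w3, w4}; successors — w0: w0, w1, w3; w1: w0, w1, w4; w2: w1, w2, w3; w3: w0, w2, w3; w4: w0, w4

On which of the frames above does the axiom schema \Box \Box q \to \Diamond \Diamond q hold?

Frame correspondent (Sahlqvist): \forall x \exists w (x R^2 w \wedge x R^2 w) — i.e. a generalized confluence (Geach) condition.
(a): fails — at x but no t with xR²t and xR²t.
(b): holds.
(c): holds.
(d): holds.
(e): holds.
Valid on: (b), (c), (d), (e).

(b), (c), (d), (e)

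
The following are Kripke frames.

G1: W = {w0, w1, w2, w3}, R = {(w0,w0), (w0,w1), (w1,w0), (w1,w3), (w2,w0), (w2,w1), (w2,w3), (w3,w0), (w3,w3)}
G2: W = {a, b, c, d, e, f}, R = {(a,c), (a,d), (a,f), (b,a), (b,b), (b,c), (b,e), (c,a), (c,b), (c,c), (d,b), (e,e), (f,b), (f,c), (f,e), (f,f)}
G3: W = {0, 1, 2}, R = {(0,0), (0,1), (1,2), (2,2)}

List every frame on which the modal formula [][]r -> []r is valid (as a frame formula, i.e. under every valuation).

Frame correspondent (Sahlqvist): forall x forall y (Rxy -> exists z (Rxz & Rzy)) — i.e. density.
G1: holds.
G2: fails — Rad but no z with Raz and Rzd.
G3: holds.
Valid on: G1, G3.

G1, G3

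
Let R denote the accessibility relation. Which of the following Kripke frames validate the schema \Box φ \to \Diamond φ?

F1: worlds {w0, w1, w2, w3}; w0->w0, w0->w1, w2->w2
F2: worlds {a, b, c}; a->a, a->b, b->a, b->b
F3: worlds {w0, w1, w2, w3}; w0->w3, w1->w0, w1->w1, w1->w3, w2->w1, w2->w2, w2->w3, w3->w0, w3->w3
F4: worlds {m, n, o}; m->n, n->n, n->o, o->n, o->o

F3, F4

This is the axiom for seriality; its first-order frame correspondent is \forall x \exists y Rxy.
F1: fails — world w1 has no successor.
F2: fails — world c has no successor.
F3: holds.
F4: holds.
Valid on: F3, F4.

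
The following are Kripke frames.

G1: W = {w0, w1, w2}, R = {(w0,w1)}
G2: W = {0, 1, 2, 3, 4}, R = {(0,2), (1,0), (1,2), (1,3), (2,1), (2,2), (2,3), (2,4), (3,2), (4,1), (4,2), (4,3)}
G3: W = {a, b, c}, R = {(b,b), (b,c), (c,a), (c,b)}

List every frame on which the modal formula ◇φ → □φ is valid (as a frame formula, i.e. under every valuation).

This is the axiom for partial functionality; its first-order frame correspondent is ∀x ∀y ∀z (Rxy ∧ Rxz → y = z).
G1: ✓.
G2: fails — 1 sees both 0 and 2.
G3: fails — b sees both b and c.

G1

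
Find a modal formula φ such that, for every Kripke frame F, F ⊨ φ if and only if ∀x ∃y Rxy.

A defining formula is □ψ → ◇ψ (the D axiom).
Suppose □ψ→◇ψ is valid. At any x set V(ψ)=W. Then □ψ at x, so ◇ψ at x, so x has a successor.

□ψ → ◇ψ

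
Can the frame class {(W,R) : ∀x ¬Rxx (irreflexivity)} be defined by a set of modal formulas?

Modal frame validity is preserved under surjective bounded morphisms.
The 5-cycle (worlds s,t,u,v,w with s→t→u→v→w→s) is irreflexive, and the map sending every world to a single reflexive point • is a surjective bounded morphism (forth: every edge maps to (•,•); back: every world has a successor). So any modal formula valid on the 5-cycle is also valid on the reflexive point, which is not irreflexive.
So no modal formula (or set of formulas) defines exactly the irreflexive frames.

No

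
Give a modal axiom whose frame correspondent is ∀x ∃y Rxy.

This is seriality; the standard corresponding axiom is D: □ψ → ◇ψ.
Suppose □ψ→◇ψ is valid. At any x set V(ψ)=W. Then □ψ at x, so ◇ψ at x, so x has a successor.

□ψ → ◇ψ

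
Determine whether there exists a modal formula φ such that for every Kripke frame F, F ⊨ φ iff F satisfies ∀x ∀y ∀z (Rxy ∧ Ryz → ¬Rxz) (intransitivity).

No — not modally definable

If a class were modally definable it would be closed under surjective bounded morphisms (Goldblatt–Thomason).
The 7-cycle (worlds a,b,c,d,e,f,g with a→b→c→d→e→f→g→a) is intransitive. Mapping every world to a single reflexive point • is a surjective bounded morphism; the reflexive point is not intransitive (R••∧R•• but R••).
So the class is not modally definable.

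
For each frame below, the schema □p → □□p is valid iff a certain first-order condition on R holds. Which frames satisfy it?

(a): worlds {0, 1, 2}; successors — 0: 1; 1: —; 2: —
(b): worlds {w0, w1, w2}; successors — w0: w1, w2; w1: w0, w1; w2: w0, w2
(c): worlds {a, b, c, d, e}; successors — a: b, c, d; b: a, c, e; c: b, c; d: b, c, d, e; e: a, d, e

(a)

The schema corresponds to transitivity: ∀x ∀y ∀z (Rxy ∧ Ryz → Rxz).
(a): ✓.
(b): fails — Rw1w0 and Rw0w2 but not Rw1w2.
(c): fails — Rbc and Rcb but not Rbb.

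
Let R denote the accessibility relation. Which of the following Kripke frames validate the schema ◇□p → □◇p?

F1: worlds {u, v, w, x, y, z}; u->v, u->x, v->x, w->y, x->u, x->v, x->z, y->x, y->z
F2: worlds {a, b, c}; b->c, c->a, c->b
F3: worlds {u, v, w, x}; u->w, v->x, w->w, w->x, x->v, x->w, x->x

F3

This is the axiom for convergence; its first-order frame correspondent is ∀x ∀y ∀z (Rxy ∧ Rxz → ∃w (Ryw ∧ Rzw)).
F1: fails — Ruv and Rux but v and x have no common successor.
F2: fails — Rca and Rca but a and a have no common successor.
F3: satisfies the condition.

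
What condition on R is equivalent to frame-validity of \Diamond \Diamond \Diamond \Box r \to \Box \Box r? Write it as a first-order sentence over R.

\forall x \forall y \forall z ((x R^3 y \wedge x R^2 z) \to \exists w (yRw \wedge z = w))

This is a Sahlqvist (Geach-type) schema ◇^3□^1r → □^2◇^0r.
Minimal-valuation argument: fix x; take any y with xR^3y and any z with xR^2z. Set V(r) to the set of worlds R-reachable from y in exactly 1 step. Then □^1r holds at y, so the antecedent holds at x; validity forces ◇^0r at z, giving a w with zR^0w and yR^1w.
First-order correspondent: \forall x \forall y \forall z ((x R^3 y \wedge x R^2 z) \to \exists w (yRw \wedge z = w)).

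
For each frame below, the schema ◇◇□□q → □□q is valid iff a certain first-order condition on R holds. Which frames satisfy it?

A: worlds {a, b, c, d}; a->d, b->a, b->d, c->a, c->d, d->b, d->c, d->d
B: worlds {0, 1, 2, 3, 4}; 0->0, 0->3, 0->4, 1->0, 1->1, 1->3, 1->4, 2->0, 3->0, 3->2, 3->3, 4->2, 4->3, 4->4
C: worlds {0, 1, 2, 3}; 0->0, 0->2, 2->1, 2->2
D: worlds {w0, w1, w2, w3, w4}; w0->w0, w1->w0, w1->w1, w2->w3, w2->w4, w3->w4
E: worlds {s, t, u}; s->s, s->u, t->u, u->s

Frame correspondent (Sahlqvist): ∀x ∀y ∀z ((xR²y ∧ xR²z) → ∃w (yR²w ∧ z = w)) — i.e. a generalized confluence (Geach) condition.
A: fails — dR²a, dR²a but no w with aR²w and a=w.
B: fails — 0R²2, 0R²2 but no w with 2R²w and 2=w.
C: fails — 0R²1, 0R²0 but no w with 1R²w and 0=w.
D: fails — w1R²w0, w1R²w1 but no w with w0R²w and w1=w.
E: condition met.

E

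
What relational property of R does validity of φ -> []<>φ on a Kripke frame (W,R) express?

Symmetry

Suppose φ→□◇φ is valid. Take Rxy and set V(φ)={x}. Then φ at x, so □◇φ at x, so ◇φ at y, so some z with Ryz has φ; z=x, i.e. Ryx.
Conversely, on a frame with symmetry the schema holds at every world under every valuation.
So the correspondent is symmetry.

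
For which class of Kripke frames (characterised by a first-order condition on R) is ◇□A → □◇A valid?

convergence

Suppose ◇□A→□◇A is valid. Take Rxy, Rxz and set V(A)={w : Ryw}. Then □A at y so ◇□A at x, so □◇A at x, so ◇A at z, giving w with Rzw and Ryw.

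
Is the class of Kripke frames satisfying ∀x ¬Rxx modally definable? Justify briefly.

If a class were modally definable it would be closed under surjective bounded morphisms (Goldblatt–Thomason).
The 3-cycle (worlds s,t,u with s→t→u→s) is irreflexive, and the map sending every world to a single reflexive point • is a surjective bounded morphism (forth: every edge maps to (•,•); back: every world has a successor). So any modal formula valid on the 3-cycle is also valid on the reflexive point, which is not irreflexive.
So the class is not modally definable.

No — not modally definable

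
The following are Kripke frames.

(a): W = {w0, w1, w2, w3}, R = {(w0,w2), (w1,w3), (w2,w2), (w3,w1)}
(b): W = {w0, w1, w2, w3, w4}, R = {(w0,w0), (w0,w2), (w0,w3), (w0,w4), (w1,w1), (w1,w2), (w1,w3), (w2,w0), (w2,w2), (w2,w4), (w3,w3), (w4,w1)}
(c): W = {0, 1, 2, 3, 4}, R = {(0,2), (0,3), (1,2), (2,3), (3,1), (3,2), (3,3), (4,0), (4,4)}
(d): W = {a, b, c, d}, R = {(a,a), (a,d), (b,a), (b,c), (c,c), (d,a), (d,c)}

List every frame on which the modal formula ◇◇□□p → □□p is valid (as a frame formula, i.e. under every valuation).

(a)

Frame correspondent (Sahlqvist): ∀x ∀y ∀z ((xR²y ∧ xR²z) → ∃w (yR²w ∧ z = w)) — i.e. a generalized confluence (Geach) condition.
(a): condition met.
(b): fails — w0R²w3, w0R²w0 but no w with w3R²w and w0=w.
(c): fails — 0R²1, 0R²1 but no w with 1R²w and 1=w.
(d): fails — aR²c, aR²a but no w with cR²w and a=w.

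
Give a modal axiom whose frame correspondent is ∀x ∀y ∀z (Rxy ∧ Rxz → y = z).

The condition is partial functionality. The CD schema ◇p → □p defines it.
Suppose ◇p→□p is valid. Take Rxy, Rxz and set V(p)={y}. Then ◇p at x, so □p at x, so p at z, i.e. z=y.

◇p → □p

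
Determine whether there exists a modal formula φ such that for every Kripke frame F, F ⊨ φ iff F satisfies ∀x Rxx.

The condition is reflexivity. A defining modal formula is □r → r.
Suppose □r→r is valid. At any x set V(r)={w : Rxw}. Then □r holds at x, so r holds at x, i.e. Rxx.

Yes, by □r → r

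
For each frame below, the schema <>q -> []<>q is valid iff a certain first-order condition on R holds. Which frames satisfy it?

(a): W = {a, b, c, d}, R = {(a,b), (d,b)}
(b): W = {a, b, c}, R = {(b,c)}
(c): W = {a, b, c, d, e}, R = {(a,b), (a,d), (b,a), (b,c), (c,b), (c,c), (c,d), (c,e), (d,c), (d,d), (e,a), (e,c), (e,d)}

The schema corresponds to the Euclidean property: forall x forall y forall z (Rxy & Rxz -> Ryz).
(a): fails — Rab and Rab but not Rbb.
(b): fails — Rbc and Rbc but not Rcc.
(c): fails — Rab and Rab but not Rbb.

none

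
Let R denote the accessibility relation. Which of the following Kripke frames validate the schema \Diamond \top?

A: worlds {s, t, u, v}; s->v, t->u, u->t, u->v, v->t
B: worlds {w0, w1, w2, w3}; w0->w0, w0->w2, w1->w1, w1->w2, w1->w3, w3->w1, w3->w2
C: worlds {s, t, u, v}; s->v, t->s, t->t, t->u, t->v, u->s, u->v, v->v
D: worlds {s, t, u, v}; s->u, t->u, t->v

The schema corresponds to seriality: \forall x \exists y Rxy.
A: holds.
B: fails — world w2 has no successor.
C: holds.
D: fails — world u has no successor.

A, C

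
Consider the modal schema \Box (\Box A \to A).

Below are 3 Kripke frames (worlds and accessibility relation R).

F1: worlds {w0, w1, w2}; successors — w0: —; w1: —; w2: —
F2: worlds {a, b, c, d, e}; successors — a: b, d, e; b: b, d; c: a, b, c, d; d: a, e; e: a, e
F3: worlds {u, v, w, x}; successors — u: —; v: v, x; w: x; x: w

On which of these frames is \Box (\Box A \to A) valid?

This is the axiom for shift-reflexivity; its first-order frame correspondent is \forall x \forall y (Rxy \to Ryy).
F1: holds.
F2: fails — Rcd but not Rdd.
F3: fails — Rxw but not Rww.

F1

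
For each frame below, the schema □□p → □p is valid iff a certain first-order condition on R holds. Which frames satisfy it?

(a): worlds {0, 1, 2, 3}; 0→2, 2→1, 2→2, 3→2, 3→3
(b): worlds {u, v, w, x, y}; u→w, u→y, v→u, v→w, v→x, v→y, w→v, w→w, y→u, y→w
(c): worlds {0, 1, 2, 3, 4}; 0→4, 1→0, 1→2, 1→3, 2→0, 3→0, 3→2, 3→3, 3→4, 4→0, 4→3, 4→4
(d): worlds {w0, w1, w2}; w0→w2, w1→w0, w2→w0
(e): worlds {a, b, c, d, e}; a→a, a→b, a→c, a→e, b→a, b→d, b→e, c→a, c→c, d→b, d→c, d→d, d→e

Frame correspondent (Sahlqvist): ∀x ∀y (Rxy → ∃z (Rxz ∧ Rzy)) — i.e. density.
(a): condition met.
(b): fails — Rvx but no z with Rvz and Rzx.
(c): fails — R20 but no z with R2z and Rz0.
(d): fails — Rw0w2 but no z with Rw0z and Rzw2.
(e): condition met.

(a), (e)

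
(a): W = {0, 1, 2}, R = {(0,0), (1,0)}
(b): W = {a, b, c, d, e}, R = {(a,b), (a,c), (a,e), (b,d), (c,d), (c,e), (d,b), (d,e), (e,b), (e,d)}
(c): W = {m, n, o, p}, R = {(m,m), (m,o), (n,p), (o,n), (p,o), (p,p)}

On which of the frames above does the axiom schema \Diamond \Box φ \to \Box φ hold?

The schema corresponds to the Euclidean property: \forall x \forall y \forall z (Rxy \wedge Rxz \to Ryz).
(a): ✓.
(b): fails — Rab and Rab but not Rbb.
(c): fails — Rmo and Rmo but not Roo.

(a)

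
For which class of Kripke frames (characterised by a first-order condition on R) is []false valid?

emptiness of R: forall x forall y ~Rxy

This is the Ver axiom.
Its frame correspondent is emptiness of R — forall x forall y ~Rxy.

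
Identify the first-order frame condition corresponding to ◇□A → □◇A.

convergence

Suppose ◇□A→□◇A is valid. Take Rxy, Rxz and set V(A)={w : Ryw}. Then □A at y so ◇□A at x, so □◇A at x, so ◇A at z, giving w with Rzw and Ryw.
The converse is a direct semantic check.
So the correspondent is convergence.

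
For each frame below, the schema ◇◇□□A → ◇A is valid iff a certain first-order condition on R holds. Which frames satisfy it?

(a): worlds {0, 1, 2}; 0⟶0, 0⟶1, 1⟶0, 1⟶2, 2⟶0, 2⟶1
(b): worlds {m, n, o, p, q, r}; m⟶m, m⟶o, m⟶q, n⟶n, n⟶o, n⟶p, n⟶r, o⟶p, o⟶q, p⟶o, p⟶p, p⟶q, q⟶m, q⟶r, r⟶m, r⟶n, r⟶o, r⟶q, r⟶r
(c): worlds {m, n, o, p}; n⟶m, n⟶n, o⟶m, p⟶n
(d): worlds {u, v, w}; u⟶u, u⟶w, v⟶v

Frame correspondent (Sahlqvist): ∀x ∀y (xR²y → ∃w (yR²w ∧ xRw)) — i.e. a generalized confluence (Geach) condition.
(a): condition met.
(b): condition met.
(c): fails — nR²m but no w with mR²w and nRw.
(d): fails — uR²w but no t with wR²t and uRt.

(a), (b)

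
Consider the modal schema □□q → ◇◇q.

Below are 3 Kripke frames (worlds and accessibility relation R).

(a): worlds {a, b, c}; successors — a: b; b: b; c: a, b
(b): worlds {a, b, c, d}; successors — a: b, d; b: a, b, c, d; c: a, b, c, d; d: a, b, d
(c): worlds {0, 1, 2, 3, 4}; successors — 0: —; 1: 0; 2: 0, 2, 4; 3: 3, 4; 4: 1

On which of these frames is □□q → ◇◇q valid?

(a), (b)

The schema corresponds to a generalized confluence (Geach) condition: ∀x ∃w (xR²w ∧ xR²w).
(a): satisfies the condition.
(b): satisfies the condition.
(c): fails — at 0 but no w with 0R²w and 0R²w.
Valid on: (a), (b).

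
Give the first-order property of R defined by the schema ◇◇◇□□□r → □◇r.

This is a Sahlqvist (Geach-type) schema ◇^3□^3r → □^1◇^1r.
Minimal-valuation argument: fix x; take any y with xR^3y and any z with xR^1z. Set V(r) to the set of worlds R-reachable from y in exactly 3 steps. Then □^3r holds at y, so the antecedent holds at x; validity forces ◇^1r at z, giving a w with zR^1w and yR^3w.
First-order correspondent: ∀x ∀y ∀z ((xR³y ∧ xRz) → ∃w (yR³w ∧ zRw)).

∀x ∀y ∀z ((xR³y ∧ xRz) → ∃w (yR³w ∧ zRw))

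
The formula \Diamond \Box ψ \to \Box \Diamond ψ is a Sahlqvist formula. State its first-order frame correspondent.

Suppose ◇□ψ→□◇ψ is valid. Take Rxy, Rxz and set V(ψ)={w : Ryw}. Then □ψ at y so ◇□ψ at x, so □◇ψ at x, so ◇ψ at z, giving w with Rzw and Ryw.

Convergence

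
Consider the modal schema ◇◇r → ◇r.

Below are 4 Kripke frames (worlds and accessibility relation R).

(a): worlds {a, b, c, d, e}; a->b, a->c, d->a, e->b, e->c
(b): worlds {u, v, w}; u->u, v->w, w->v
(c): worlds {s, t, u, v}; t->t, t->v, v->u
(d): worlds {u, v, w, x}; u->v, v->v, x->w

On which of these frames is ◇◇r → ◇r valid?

(d)

This is the axiom for transitivity; its first-order frame correspondent is ∀x ∀y ∀z (Rxy ∧ Ryz → Rxz).
(a): fails — Rda and Rab but not Rdb.
(b): fails — Rvw and Rwv but not Rvv.
(c): fails — Rtv and Rvu but not Rtu.
(d): holds.
Valid on: (d).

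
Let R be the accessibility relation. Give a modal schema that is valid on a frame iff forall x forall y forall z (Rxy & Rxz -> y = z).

A defining formula is ◇p → □p (the CD axiom).

◇p → □p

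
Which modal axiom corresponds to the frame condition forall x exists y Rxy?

The condition is seriality. The D schema □p → ◇p defines it.
Suppose □p→◇p is valid. At any x set V(p)=W. Then □p at x, so ◇p at x, so x has a successor.

□p → ◇p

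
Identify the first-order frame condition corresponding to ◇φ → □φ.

Suppose ◇φ→□φ is valid. Take Rxy, Rxz and set V(φ)={y}. Then ◇φ at x, so □φ at x, so φ at z, i.e. z=y.

Partial functionality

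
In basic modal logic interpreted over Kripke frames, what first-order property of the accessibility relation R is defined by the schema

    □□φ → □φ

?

density

Suppose □□φ→□φ is valid. Take Rxy and set V(φ)={w : xR²w}. Then □□φ at x, so □φ at x, so φ at y, i.e. ∃z(Rxz∧Rzy).
Conversely, on a frame with density the schema holds at every world under every valuation.
So the correspondent is density.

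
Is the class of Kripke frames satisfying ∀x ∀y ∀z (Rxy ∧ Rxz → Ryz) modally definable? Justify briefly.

The condition is the Euclidean property. A defining modal formula is ◇r → □◇r.

Yes, by ◇r → □◇r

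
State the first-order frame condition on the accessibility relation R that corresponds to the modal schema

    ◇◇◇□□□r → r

∀x ∀y (xR³y → ∃w (yR³w ∧ x = w))

This is a Sahlqvist (Geach-type) schema ◇^3□^3r → □^0◇^0r.
First-order correspondent: ∀x ∀y (xR³y → ∃w (yR³w ∧ x = w)).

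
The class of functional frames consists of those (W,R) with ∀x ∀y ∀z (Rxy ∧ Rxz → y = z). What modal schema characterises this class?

The condition is partial functionality. The CD schema ◇r → □r defines it.
Suppose ◇r→□r is valid. Take Rxy, Rxz and set V(r)={y}. Then ◇r at x, so □r at x, so r at z, i.e. z=y.

◇r → □r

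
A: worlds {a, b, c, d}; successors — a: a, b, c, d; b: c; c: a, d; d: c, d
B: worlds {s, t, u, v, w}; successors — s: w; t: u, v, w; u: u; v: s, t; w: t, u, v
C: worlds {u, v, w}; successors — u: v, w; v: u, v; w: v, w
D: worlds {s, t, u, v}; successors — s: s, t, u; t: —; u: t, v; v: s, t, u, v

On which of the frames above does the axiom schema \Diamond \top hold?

Frame correspondent (Sahlqvist): \forall x \exists y Rxy — i.e. seriality.
A: holds.
B: holds.
C: holds.
D: fails — world t has no successor.
Valid on: A, B, C.

A, B, C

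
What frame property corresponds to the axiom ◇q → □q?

Partial functionality

Suppose ◇q→□q is valid. Take Rxy, Rxz and set V(q)={y}. Then ◇q at x, so □q at x, so q at z, i.e. z=y.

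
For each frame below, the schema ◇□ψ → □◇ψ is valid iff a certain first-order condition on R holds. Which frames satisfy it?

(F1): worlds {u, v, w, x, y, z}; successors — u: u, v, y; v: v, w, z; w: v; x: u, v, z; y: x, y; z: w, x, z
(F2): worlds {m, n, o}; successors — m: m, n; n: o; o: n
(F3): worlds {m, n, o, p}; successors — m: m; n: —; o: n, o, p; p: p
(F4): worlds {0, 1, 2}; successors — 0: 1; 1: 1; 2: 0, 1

(F4)

This is the axiom for convergence; its first-order frame correspondent is ∀x ∀y ∀z (Rxy ∧ Rxz → ∃w (Ryw ∧ Rzw)).
(F1): fails — Ruv and Ruy but v and y have no common successor.
(F2): fails — Rmn and Rmm but n and m have no common successor.
(F3): fails — Ron and Ron but n and n have no common successor.
(F4): holds.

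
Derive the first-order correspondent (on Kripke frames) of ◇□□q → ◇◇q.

∀x ∀y (xRy → ∃w (yR²w ∧ xR²w))

This is a Sahlqvist (Geach-type) schema ◇^1□^2q → □^0◇^2q.
Minimal-valuation argument: fix x; take any y with xR^1y and any z with xR^0z. Set V(q) to the set of worlds R-reachable from y in exactly 2 steps. Then □^2q holds at y, so the antecedent holds at x; validity forces ◇^2q at z, giving a w with zR^2w and yR^2w.
First-order correspondent: ∀x ∀y (xRy → ∃w (yR²w ∧ xR²w)).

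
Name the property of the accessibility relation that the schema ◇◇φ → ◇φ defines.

This is a form of the 4 axiom.
Its frame correspondent is transitivity — ∀x ∀y ∀z (Rxy ∧ Ryz → Rxz).

transitivity: ∀x ∀y ∀z (Rxy ∧ Ryz → Rxz)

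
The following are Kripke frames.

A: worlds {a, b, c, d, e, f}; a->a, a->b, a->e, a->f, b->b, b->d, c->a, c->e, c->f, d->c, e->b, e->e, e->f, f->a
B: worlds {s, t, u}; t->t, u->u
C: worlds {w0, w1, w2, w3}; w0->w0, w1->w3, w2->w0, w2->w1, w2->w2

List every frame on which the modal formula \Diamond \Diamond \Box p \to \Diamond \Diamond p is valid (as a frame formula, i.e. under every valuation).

B

The schema corresponds to a generalized confluence (Geach) condition: \forall x \forall y (x R^2 y \to \exists w (yRw \wedge x R^2 w)).
A: fails — aR²d but no w with dRw and aR²w.
B: condition met.
C: fails — w2R²w3 but no w with w3Rw and w2R²w.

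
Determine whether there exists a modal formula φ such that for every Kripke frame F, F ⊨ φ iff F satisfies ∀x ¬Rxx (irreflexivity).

Modal frame validity is preserved under surjective bounded morphisms.
The 4-cycle (worlds 0,1,2,3 with 0→1→2→3→0) is irreflexive, and the map sending every world to a single reflexive point • is a surjective bounded morphism (forth: every edge maps to (•,•); back: every world has a successor). So any modal formula valid on the 4-cycle is also valid on the reflexive point, which is not irreflexive.
Hence irreflexivity is not modally definable.

No — not modally definable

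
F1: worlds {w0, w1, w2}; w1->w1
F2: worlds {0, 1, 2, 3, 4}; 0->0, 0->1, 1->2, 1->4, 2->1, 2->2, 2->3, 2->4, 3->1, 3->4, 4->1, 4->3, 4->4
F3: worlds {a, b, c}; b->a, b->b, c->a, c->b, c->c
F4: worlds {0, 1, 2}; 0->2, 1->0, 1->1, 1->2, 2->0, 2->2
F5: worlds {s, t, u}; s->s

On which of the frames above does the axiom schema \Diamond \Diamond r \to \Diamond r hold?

Frame correspondent (Sahlqvist): \forall x \forall y \forall z (Rxy \wedge Ryz \to Rxz) — i.e. transitivity.
F1: satisfies the condition.
F2: fails — R34 and R43 but not R33.
F3: satisfies the condition.
F4: fails — R02 and R20 but not R00.
F5: satisfies the condition.
Valid on: F1, F3, F5.

F1, F3, F5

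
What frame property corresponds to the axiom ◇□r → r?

Symmetry

This is frame-equivalent to r → □◇r (substitute ¬r for r and contrapose).
Suppose r→□◇r is valid. Take Rxy and set V(r)={x}. Then r at x, so □◇r at x, so ◇r at y, so some z with Ryz has r; z=x, i.e. Ryx.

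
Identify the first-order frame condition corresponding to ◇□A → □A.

the Euclidean property: ∀x ∀y ∀z (Rxy ∧ Rxz → Ryz)

This is a form of the 5 axiom.
Its frame correspondent is the Euclidean property — ∀x ∀y ∀z (Rxy ∧ Rxz → Ryz).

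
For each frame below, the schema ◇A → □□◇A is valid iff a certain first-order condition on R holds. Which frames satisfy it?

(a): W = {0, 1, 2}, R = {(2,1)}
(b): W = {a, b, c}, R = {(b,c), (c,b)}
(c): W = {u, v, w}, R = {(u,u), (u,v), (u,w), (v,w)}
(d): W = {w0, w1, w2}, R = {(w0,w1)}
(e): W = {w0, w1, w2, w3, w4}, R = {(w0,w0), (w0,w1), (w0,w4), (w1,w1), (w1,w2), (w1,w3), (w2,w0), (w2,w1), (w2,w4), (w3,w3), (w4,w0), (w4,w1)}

Frame correspondent (Sahlqvist): ∀x ∀y ∀z ((xRy ∧ xR²z) → ∃w (y = w ∧ zRw)) — i.e. a generalized confluence (Geach) condition.
(a): satisfies the condition.
(b): satisfies the condition.
(c): fails — uRu, uR²v but no t with u=t and vRt.
(d): satisfies the condition.
(e): fails — w0Rw0, w0R²w1 but no w with w0=w and w1Rw.
Valid on: (a), (b), (d).

(a), (b), (d)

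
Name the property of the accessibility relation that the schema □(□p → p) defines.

Suppose □(□p→p) is valid. Take Rxy and set V(p)={w : Ryw}. Then at y, □p holds; since □(□p→p) at x, □p→p at y, so p at y, i.e. Ryy.

shift-reflexivity: ∀x ∀y (Rxy → Ryy)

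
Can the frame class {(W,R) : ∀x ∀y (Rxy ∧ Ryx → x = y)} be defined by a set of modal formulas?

Any modally definable frame class is closed under surjective bounded morphisms.
The 8-cycle (worlds a,b,c,d,e,f,g,h with a→b→c→d→e→f→g→h→a) is antisymmetric. Sending even-indexed worlds to a and odd-indexed worlds to b is a surjective bounded morphism onto the two-world frame with a↔b, which is not antisymmetric.
Hence antisymmetry is not modally definable.

No — not modally definable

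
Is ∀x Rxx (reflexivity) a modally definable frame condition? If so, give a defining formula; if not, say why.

Definable; □r → r defines it

Yes: it is reflexivity, defined by the T schema □r → r.
Suppose □r→r is valid. At any x set V(r)={w : Rxw}. Then □r holds at x, so r holds at x, i.e. Rxx.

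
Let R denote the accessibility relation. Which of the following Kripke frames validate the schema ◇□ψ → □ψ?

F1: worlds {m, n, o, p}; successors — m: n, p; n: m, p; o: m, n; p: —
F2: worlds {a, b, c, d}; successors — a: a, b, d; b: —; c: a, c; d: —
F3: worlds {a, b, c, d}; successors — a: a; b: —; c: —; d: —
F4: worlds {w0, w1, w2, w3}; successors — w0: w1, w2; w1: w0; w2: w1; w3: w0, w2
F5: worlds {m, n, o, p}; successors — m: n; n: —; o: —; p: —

The schema corresponds to a generalized confluence (Geach) condition: ∀x ∀y ∀z ((xRy ∧ xRz) → ∃w (yRw ∧ z = w)).
F1: fails — mRn, mRn but no w with nRw and n=w.
F2: fails — aRb, aRa but no w with bRw and a=w.
F3: ✓.
F4: fails — w0Rw1, w0Rw1 but no w with w1Rw and w1=w.
F5: fails — mRn, mRn but no w with nRw and n=w.
Valid on: F3.

F3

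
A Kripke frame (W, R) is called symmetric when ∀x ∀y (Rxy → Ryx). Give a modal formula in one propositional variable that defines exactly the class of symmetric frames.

p → □◇p

This is symmetry; the standard corresponding axiom is B: p → □◇p.
Suppose p→□◇p is valid. Take Rxy and set V(p)={x}. Then p at x, so □◇p at x, so ◇p at y, so some z with Ryz has p; z=x, i.e. Ryx.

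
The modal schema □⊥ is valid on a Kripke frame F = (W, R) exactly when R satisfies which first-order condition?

□⊥ is valid iff no world has any successor (otherwise □⊥ fails at any world with one).

emptiness of R: ∀x ∀y ¬Rxy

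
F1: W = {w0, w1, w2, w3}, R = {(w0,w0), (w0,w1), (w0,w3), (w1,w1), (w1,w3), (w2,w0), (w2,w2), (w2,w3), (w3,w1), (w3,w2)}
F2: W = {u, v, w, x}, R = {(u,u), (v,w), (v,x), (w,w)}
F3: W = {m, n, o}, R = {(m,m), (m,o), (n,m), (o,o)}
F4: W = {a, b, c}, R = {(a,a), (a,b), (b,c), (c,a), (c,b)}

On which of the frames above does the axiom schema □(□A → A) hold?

F3

The schema corresponds to shift-reflexivity: ∀x ∀y (Rxy → Ryy).
F1: fails — Rw1w3 but not Rw3w3.
F2: fails — Rvx but not Rxx.
F3: ✓.
F4: fails — Rbc but not Rcc.
Valid on: F3.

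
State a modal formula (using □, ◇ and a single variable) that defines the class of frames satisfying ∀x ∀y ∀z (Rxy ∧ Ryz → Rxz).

□s → □□s

A defining formula is □s → □□s (the 4 axiom).
Suppose □s→□□s is valid. Take Rxy, Ryz and set V(s)={w : Rxw}. Then □s at x, so □□s at x, so □s at y, so s at z, i.e. Rxz.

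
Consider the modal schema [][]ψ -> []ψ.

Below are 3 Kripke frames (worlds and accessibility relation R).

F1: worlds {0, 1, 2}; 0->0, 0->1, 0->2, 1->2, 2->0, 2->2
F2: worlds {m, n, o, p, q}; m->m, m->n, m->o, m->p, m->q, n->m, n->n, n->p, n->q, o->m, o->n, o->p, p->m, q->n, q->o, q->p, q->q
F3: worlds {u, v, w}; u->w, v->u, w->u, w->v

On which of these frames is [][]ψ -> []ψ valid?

F1, F2

The schema corresponds to density: forall x forall y (Rxy -> exists z (Rxz & Rzy)).
F1: ✓.
F2: ✓.
F3: fails — Rvu but no z with Rvz and Rzu.
Valid on: F1, F2.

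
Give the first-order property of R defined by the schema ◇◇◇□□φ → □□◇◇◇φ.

∀x ∀y ∀z ((xR³y ∧ xR²z) → ∃w (yR²w ∧ zR³w))

This is a Sahlqvist (Geach-type) schema ◇^3□^2φ → □^2◇^3φ.
Minimal-valuation argument: fix x; take any y with xR^3y and any z with xR^2z. Set V(φ) to the set of worlds R-reachable from y in exactly 2 steps. Then □^2φ holds at y, so the antecedent holds at x; validity forces ◇^3φ at z, giving a w with zR^3w and yR^2w.
First-order correspondent: ∀x ∀y ∀z ((xR³y ∧ xR²z) → ∃w (yR²w ∧ zR³w)).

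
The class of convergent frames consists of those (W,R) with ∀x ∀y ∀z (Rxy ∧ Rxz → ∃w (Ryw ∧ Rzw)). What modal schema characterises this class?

The condition is convergence. The .2 schema ◇□p → □◇p defines it.
Suppose ◇□p→□◇p is valid. Take Rxy, Rxz and set V(p)={w : Ryw}. Then □p at y so ◇□p at x, so □◇p at x, so ◇p at z, giving w with Rzw and Ryw.

◇□p → □◇p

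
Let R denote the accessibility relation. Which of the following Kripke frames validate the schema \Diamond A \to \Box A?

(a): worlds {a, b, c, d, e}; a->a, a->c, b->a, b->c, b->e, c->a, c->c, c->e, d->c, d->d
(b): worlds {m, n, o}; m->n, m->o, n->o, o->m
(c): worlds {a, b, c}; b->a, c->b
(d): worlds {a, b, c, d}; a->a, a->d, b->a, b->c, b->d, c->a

Frame correspondent (Sahlqvist): \forall x \forall y \forall z (Rxy \wedge Rxz \to y = z) — i.e. partial functionality.
(a): fails — a sees both a and c.
(b): fails — m sees both n and o.
(c): condition met.
(d): fails — a sees both a and d.

(c)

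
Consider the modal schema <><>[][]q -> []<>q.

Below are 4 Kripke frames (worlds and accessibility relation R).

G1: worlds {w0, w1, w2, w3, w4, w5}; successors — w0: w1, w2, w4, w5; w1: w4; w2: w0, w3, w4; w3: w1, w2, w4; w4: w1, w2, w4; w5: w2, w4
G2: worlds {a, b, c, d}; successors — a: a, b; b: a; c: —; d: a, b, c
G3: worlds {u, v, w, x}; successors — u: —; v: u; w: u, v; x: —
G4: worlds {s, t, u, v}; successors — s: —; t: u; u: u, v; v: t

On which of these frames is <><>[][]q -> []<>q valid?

G1

Frame correspondent (Sahlqvist): forall x forall y forall z ((x R^2 y & xRz) -> exists w (y R^2 w & zRw)) — i.e. a generalized confluence (Geach) condition.
G1: ✓.
G2: fails — dR²a, dRc but no w with aR²w and cRw.
G3: fails — wR²u, wRu but no t with uR²t and uRt.
G4: fails — uR²t, uRv but no w with tR²w and vRw.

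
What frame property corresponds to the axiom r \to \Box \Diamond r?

symmetry: \forall x \forall y (Rxy \to Ryx)

Suppose r→□◇r is valid. Take Rxy and set V(r)={x}. Then r at x, so □◇r at x, so ◇r at y, so some z with Ryz has r; z=x, i.e. Ryx.
Conversely, any frame satisfying \forall x \forall y (Rxy \to Ryx) validates the schema.
So the correspondent is symmetry.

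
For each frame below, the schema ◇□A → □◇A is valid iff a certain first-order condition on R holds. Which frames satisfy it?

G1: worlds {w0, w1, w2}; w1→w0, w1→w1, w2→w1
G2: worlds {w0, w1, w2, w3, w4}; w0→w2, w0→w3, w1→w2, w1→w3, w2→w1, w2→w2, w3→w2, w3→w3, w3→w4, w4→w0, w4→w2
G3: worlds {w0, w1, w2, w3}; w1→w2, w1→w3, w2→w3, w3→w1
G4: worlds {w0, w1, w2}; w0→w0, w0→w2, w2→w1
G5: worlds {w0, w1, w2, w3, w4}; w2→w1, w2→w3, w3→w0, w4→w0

Frame correspondent (Sahlqvist): ∀x ∀y ∀z (Rxy ∧ Rxz → ∃w (Ryw ∧ Rzw)) — i.e. convergence.
G1: fails — Rw1w1 and Rw1w0 but w1 and w0 have no common successor.
G2: satisfies the condition.
G3: fails — Rw1w2 and Rw1w3 but w2 and w3 have no common successor.
G4: fails — Rw0w2 and Rw0w0 but w2 and w0 have no common successor.
G5: fails — Rw2w1 and Rw2w1 but w1 and w1 have no common successor.

G2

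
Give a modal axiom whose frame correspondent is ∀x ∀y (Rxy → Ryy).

□(□r → r)

A defining formula is □(□r → r) (the T□ axiom).
Suppose □(□r→r) is valid. Take Rxy and set V(r)={w : Ryw}. Then at y, □r holds; since □(□r→r) at x, □r→r at y, so r at y, i.e. Ryy.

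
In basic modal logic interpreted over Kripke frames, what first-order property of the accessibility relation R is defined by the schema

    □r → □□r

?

Suppose □r→□□r is valid. Take Rxy, Ryz and set V(r)={w : Rxw}. Then □r at x, so □□r at x, so □r at y, so r at z, i.e. Rxz.
Conversely, on a frame with transitivity the schema holds at every world under every valuation.
So the correspondent is transitivity.

transitivity: ∀x ∀y ∀z (Rxy ∧ Ryz → Rxz)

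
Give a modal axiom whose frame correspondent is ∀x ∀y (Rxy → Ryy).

The condition is shift-reflexivity. The T□ schema □(□r → r) defines it.

□(□r → r)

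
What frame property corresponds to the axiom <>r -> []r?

partial functionality

This schema is the CD axiom.
Its frame correspondent is partial functionality — forall x forall y forall z (Rxy & Rxz -> y = z).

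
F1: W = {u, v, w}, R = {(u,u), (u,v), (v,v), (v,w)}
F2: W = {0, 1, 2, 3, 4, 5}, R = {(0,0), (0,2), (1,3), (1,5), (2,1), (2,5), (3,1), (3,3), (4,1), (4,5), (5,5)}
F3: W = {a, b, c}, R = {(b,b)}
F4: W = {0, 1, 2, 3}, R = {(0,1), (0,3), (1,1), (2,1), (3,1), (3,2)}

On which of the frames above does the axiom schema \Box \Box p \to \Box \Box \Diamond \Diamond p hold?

This is the axiom for a generalized confluence (Geach) condition; its first-order frame correspondent is \forall x \forall z (x R^2 z \to \exists w (x R^2 w \wedge z R^2 w)).
F1: fails — uR²w but no t with uR²t and wR²t.
F2: satisfies the condition.
F3: satisfies the condition.
F4: satisfies the condition.
Valid on: F2, F3, F4.

F2, F3, F4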